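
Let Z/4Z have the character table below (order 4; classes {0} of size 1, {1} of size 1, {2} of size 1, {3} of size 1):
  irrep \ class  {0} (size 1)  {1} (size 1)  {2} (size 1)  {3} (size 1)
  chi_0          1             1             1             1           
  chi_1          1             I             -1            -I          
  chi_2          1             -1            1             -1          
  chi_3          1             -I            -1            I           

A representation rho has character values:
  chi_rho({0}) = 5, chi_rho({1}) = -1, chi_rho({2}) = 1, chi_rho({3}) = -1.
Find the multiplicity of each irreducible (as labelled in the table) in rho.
Multiplicities: chi_0: 1, chi_1: 1, chi_2: 2, chi_3: 1.

Use <chi_rho, chi> = (1/|G|) sum_C |C| * chi_rho(C) * conj(chi(C)) with |G| = 4 for each irreducible chi in the table:
  <chi_rho, chi_0> = (1/4)[1*(5)*conj(1) + 1*(-1)*conj(1) + 1*(1)*conj(1) + 1*(-1)*conj(1)]
      = (1/4)[(5) + (-1) + (1) + (-1)] = 4/4 = 1
  <chi_rho, chi_1> = (1/4)[1*(5)*conj(1) + 1*(-1)*conj(I) + 1*(1)*conj(-1) + 1*(-1)*conj(-I)]
      = (1/4)[(5) + (I) + (-1) + (-I)] = 4/4 = 1
  <chi_rho, chi_2> = (1/4)[1*(5)*conj(1) + 1*(-1)*conj(-1) + 1*(1)*conj(1) + 1*(-1)*conj(-1)]
      = (1/4)[(5) + (1) + (1) + (1)] = 8/4 = 2
  <chi_rho, chi_3> = (1/4)[1*(5)*conj(1) + 1*(-1)*conj(-I) + 1*(1)*conj(-1) + 1*(-1)*conj(I)]
      = (1/4)[(5) + (-I) + (-1) + (I)] = 4/4 = 1
(Exp terms are combined using exp(i*s)*conj(exp(i*t)) = exp(i*(s-t)), and sums of them are collapsed using the identity that for every m > 1 the m distinct m-th roots of unity sum to 0, e.g. 1 + exp(2*I*pi/3) + exp(-2*I*pi/3) = 0.)
Dimension check: dim(rho) = sum (mult * dim) = 1*1 + 1*1 + 2*1 + 1*1 = 5 = chi_rho(e) = 5.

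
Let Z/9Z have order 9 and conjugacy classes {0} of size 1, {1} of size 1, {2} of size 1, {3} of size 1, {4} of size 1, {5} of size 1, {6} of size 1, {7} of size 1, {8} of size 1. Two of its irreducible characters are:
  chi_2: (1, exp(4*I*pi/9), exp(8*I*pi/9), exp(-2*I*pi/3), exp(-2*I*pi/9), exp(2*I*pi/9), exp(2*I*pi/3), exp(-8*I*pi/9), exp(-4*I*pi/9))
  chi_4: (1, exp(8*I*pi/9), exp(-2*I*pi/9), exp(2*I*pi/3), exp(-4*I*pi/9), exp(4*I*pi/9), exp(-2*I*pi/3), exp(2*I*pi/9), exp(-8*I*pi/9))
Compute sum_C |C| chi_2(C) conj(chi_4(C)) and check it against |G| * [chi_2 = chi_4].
Sum = 0; so <chi_2, chi_4> = 0 (distinct irreducibles are orthogonal).

Argument: Compute term by term over conjugacy classes (|C| * chi_2(C) * conj(chi_4(C))):
  1*(1)*conj(1) + 1*(exp(4*I*pi/9))*conj(exp(8*I*pi/9)) + 1*(exp(8*I*pi/9))*conj(exp(-2*I*pi/9)) + 1*(exp(-2*I*pi/3))*conj(exp(2*I*pi/3)) + 1*(exp(-2*I*pi/9))*conj(exp(-4*I*pi/9)) + 1*(exp(2*I*pi/9))*conj(exp(4*I*pi/9)) + 1*(exp(2*I*pi/3))*conj(exp(-2*I*pi/3)) + 1*(exp(-8*I*pi/9))*conj(exp(2*I*pi/9)) + 1*(exp(-4*I*pi/9))*conj(exp(-8*I*pi/9))
  = (1) + (exp(-4*I*pi/9)) + (exp(-8*I*pi/9)) + (exp(2*I*pi/3)) + (exp(2*I*pi/9)) + (exp(-2*I*pi/9)) + (exp(-2*I*pi/3)) + (exp(8*I*pi/9)) + (exp(4*I*pi/9))
  = 0.
(Exp terms are combined using exp(i*s)*conj(exp(i*t)) = exp(i*(s-t)), and sums of them are collapsed using the identity that for every m > 1 the m distinct m-th roots of unity sum to 0, e.g. 1 + exp(2*I*pi/3) + exp(-2*I*pi/3) = 0.)
Dividing by |G| = 9 gives 0/9 = 0, matching the row-orthogonality relation <chi_2, chi_4> = [chi_2 = chi_4].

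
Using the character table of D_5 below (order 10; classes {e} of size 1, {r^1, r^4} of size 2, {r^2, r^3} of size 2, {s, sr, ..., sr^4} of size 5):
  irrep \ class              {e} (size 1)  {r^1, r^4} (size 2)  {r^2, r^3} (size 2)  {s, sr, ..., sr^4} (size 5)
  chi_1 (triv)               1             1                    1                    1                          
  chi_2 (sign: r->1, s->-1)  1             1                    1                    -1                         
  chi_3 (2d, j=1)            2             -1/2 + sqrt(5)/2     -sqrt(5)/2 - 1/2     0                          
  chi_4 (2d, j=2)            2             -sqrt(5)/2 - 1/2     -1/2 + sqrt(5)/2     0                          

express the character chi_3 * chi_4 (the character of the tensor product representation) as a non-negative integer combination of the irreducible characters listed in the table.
chi_3 tensor chi_4 = chi_3 + chi_4 (all other irreducibles have multiplicity 0).

Solution. The character of a tensor product is the pointwise product (chi_3 * chi_4)(C) = chi_3(C) * chi_4(C):
  {e}: (2)*(2), {r^1, r^4}: (-1/2 + sqrt(5)/2)*(-sqrt(5)/2 - 1/2), {r^2, r^3}: (-sqrt(5)/2 - 1/2)*(-1/2 + sqrt(5)/2), {s, sr, ..., sr^4}: (0)*(0)
so (chi_3 * chi_4) takes values
  {e} -> 4, {r^1, r^4} -> -1, {r^2, r^3} -> -1, {s, sr, ..., sr^4} -> 0.
Now take the inner product of this character with each irreducible chi from the table, <chi_3*chi_4, chi> = (1/10) sum_C |C| (chi_3*chi_4)(C) conj(chi(C)):
  <chi_3*chi_4, chi_1> = (1/10)[1*(4)*conj(1) + 2*(-1)*conj(1) + 2*(-1)*conj(1) + 5*(0)*conj(1)]
      = (1/10)[(4) + (-2) + (-2) + (0)] = 0/10 = 0
  <chi_3*chi_4, chi_2> = (1/10)[1*(4)*conj(1) + 2*(-1)*conj(1) + 2*(-1)*conj(1) + 5*(0)*conj(-1)]
      = (1/10)[(4) + (-2) + (-2) + (0)] = 0/10 = 0
  <chi_3*chi_4, chi_3> = (1/10)[1*(4)*conj(2) + 2*(-1)*conj(-1/2 + sqrt(5)/2) + 2*(-1)*conj(-sqrt(5)/2 - 1/2) + 5*(0)*conj(0)]
      = (1/10)[(8) + (1 - sqrt(5)) + (1 + sqrt(5)) + (0)] = 10/10 = 1
  <chi_3*chi_4, chi_4> = (1/10)[1*(4)*conj(2) + 2*(-1)*conj(-sqrt(5)/2 - 1/2) + 2*(-1)*conj(-1/2 + sqrt(5)/2) + 5*(0)*conj(0)]
      = (1/10)[(8) + (1 + sqrt(5)) + (1 - sqrt(5)) + (0)] = 10/10 = 1
Hence the multiplicities are chi_3: 1, chi_4: 1. Dimension check: dim(chi_3)*dim(chi_4) = 2*2 = 4 and sum (mult * dim) = 1*2 + 1*2 = 4.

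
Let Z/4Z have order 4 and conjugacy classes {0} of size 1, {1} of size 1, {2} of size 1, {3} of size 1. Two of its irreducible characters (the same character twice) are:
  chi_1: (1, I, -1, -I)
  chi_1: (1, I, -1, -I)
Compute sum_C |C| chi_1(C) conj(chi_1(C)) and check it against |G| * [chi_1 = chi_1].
Sum = 4 = |G| = 4; so <chi_1, chi_1> = 1 (norm-1 confirms irreducibility).

Derivation: Compute term by term over conjugacy classes (|C| * chi_1(C) * conj(chi_1(C))):
  1*(1)*conj(1) + 1*(I)*conj(I) + 1*(-1)*conj(-1) + 1*(-I)*conj(-I)
  = (1) + (1) + (1) + (1)
  = 4.
(Exp terms are combined using exp(i*s)*conj(exp(i*t)) = exp(i*(s-t)), and sums of them are collapsed using the identity that for every m > 1 the m distinct m-th roots of unity sum to 0, e.g. 1 + exp(2*I*pi/3) + exp(-2*I*pi/3) = 0.)
Dividing by |G| = 4 gives 4/4 = 1, matching the row-orthogonality relation <chi_1, chi_1> = [chi_1 = chi_1].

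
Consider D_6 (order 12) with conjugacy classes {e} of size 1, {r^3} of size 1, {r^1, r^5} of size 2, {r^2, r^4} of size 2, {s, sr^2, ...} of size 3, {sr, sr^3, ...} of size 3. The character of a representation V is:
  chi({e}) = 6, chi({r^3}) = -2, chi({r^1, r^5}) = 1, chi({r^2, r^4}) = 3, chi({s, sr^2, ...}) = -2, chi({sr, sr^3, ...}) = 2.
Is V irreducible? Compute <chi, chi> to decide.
Not irreducible (reducible): <chi, chi> = 7 > 1.

Justification: <chi, chi> = (1/|G|) sum_C |C| * |chi(C)|^2 = (1/12)[1*|6|^2 + 1*|-2|^2 + 2*|1|^2 + 2*|3|^2 + 3*|-2|^2 + 3*|2|^2]
  = (1/12)[(36) + (4) + (2) + (18) + (12) + (12)] = 84/12 = 7.
A character is irreducible iff <chi, chi> = 1, so this representation is reducible.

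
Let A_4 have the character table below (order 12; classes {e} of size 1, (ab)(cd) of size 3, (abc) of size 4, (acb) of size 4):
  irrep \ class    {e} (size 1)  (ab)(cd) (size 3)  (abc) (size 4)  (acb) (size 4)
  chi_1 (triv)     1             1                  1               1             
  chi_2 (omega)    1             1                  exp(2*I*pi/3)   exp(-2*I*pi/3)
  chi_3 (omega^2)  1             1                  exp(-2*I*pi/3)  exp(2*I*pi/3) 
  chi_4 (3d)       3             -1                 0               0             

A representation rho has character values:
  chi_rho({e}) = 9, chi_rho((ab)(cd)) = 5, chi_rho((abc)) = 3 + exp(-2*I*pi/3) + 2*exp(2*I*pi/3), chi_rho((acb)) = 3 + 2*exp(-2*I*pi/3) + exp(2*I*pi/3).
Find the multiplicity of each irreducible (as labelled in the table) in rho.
Multiplicities: chi_1: 3, chi_2: 2, chi_3: 1, chi_4: 1.

Working: Use <chi_rho, chi> = (1/|G|) sum_C |C| * chi_rho(C) * conj(chi(C)) with |G| = 12 for each irreducible chi in the table:
  <chi_rho, chi_1> = (1/12)[1*(9)*conj(1) + 3*(5)*conj(1) + 4*(3 + exp(-2*I*pi/3) + 2*exp(2*I*pi/3))*conj(1) + 4*(3 + 2*exp(-2*I*pi/3) + exp(2*I*pi/3))*conj(1)]
      = (1/12)[(9) + (15) + (12 + 4*exp(-2*I*pi/3) + 8*exp(2*I*pi/3)) + (12 + 8*exp(-2*I*pi/3) + 4*exp(2*I*pi/3))] = 36/12 = 3
  <chi_rho, chi_2> = (1/12)[1*(9)*conj(1) + 3*(5)*conj(1) + 4*(3 + exp(-2*I*pi/3) + 2*exp(2*I*pi/3))*conj(exp(2*I*pi/3)) + 4*(3 + 2*exp(-2*I*pi/3) + exp(2*I*pi/3))*conj(exp(-2*I*pi/3))]
      = (1/12)[(9) + (15) + (8 + 12*exp(-2*I*pi/3) + 4*exp(2*I*pi/3)) + (8 + 4*exp(-2*I*pi/3) + 12*exp(2*I*pi/3))] = 24/12 = 2
  <chi_rho, chi_3> = (1/12)[1*(9)*conj(1) + 3*(5)*conj(1) + 4*(3 + exp(-2*I*pi/3) + 2*exp(2*I*pi/3))*conj(exp(-2*I*pi/3)) + 4*(3 + 2*exp(-2*I*pi/3) + exp(2*I*pi/3))*conj(exp(2*I*pi/3))]
      = (1/12)[(9) + (15) + (4 + 8*exp(-2*I*pi/3) + 12*exp(2*I*pi/3)) + (4 + 12*exp(-2*I*pi/3) + 8*exp(2*I*pi/3))] = 12/12 = 1
  <chi_rho, chi_4> = (1/12)[1*(9)*conj(3) + 3*(5)*conj(-1) + 4*(3 + exp(-2*I*pi/3) + 2*exp(2*I*pi/3))*conj(0) + 4*(3 + 2*exp(-2*I*pi/3) + exp(2*I*pi/3))*conj(0)]
      = (1/12)[(27) + (-15) + (0) + (0)] = 12/12 = 1
(Exp terms are combined using exp(i*s)*conj(exp(i*t)) = exp(i*(s-t)), and sums of them are collapsed using the identity that for every m > 1 the m distinct m-th roots of unity sum to 0, e.g. 1 + exp(2*I*pi/3) + exp(-2*I*pi/3) = 0.)
Dimension check: dim(rho) = sum (mult * dim) = 3*1 + 2*1 + 1*1 + 1*3 = 9 = chi_rho(e) = 9.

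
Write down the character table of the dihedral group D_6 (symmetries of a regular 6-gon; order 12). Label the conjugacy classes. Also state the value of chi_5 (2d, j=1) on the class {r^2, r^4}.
Conjugacy classes: {e} of size 1, {r^3} of size 1, {r^1, r^5} of size 2, {r^2, r^4} of size 2, {s, sr^2, ...} of size 3, {sr, sr^3, ...} of size 3.
Character table:
  irrep \ class              {e} (size 1)  {r^3} (size 1)  {r^1, r^5} (size 2)  {r^2, r^4} (size 2)  {s, sr^2, ...} (size 3)  {sr, sr^3, ...} (size 3)
  chi_1 (triv)               1             1               1                    1                    1                        1                       
  chi_2 (sign: r->1, s->-1)  1             1               1                    1                    -1                       -1                      
  chi_3 (r->-1, s->1)        1             -1              -1                   1                    1                        -1                      
  chi_4 (r->-1, s->-1)       1             -1              -1                   1                    -1                       1                       
  chi_5 (2d, j=1)            2             -2              1                    -1                   0                        0                       
  chi_6 (2d, j=2)            2             2               -1                   -1                   0                        0                       

Spot check: chi_5 (2d, j=1) on {r^2, r^4} = -1.

Justification: D_6 has order 2*6 = 12 with 6 conjugacy classes, hence 6 irreducibles. Sum of squared dims 1 + 1 + 1 + 1 + 4 + 4 = 12 = |G|. Linear characters come from the abelianisation; the 2-dimensional irreps have character r^k -> 2*cos(2*pi*j*k/6), reflections -> 0.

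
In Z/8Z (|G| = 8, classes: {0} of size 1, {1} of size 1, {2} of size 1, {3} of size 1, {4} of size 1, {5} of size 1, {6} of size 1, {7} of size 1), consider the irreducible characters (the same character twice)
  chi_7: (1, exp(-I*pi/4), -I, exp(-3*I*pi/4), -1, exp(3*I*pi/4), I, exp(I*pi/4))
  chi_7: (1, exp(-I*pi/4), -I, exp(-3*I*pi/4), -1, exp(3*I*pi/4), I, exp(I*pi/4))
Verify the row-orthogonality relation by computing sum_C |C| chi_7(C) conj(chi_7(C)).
Sum = 8 = |G| = 8; so <chi_7, chi_7> = 1 (norm-1 confirms irreducibility).

Working: Compute term by term over conjugacy classes (|C| * chi_7(C) * conj(chi_7(C))):
  1*(1)*conj(1) + 1*(exp(-I*pi/4))*conj(exp(-I*pi/4)) + 1*(-I)*conj(-I) + 1*(exp(-3*I*pi/4))*conj(exp(-3*I*pi/4)) + 1*(-1)*conj(-1) + 1*(exp(3*I*pi/4))*conj(exp(3*I*pi/4)) + 1*(I)*conj(I) + 1*(exp(I*pi/4))*conj(exp(I*pi/4))
  = (1) + (1) + (1) + (1) + (1) + (1) + (1) + (1)
  = 8.
(Exp terms are combined using exp(i*s)*conj(exp(i*t)) = exp(i*(s-t)), and sums of them are collapsed using the identity that for every m > 1 the m distinct m-th roots of unity sum to 0, e.g. 1 + exp(2*I*pi/3) + exp(-2*I*pi/3) = 0.)
Dividing by |G| = 8 gives 8/8 = 1, matching the row-orthogonality relation <chi_7, chi_7> = [chi_7 = chi_7].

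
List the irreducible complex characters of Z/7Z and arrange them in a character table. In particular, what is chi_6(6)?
Character table of Z/7Z (irreps indexed chi_0,...,chi_6 with chi_k(m) = zeta_7^(k*m), zeta_7 = exp(2*pi*i/7)):
  irrep \ class  {0} (size 1)  {1} (size 1)    {2} (size 1)    {3} (size 1)    {4} (size 1)    {5} (size 1)    {6} (size 1)  
  chi_0          1             1               1               1               1               1               1             
  chi_1          1             exp(2*I*pi/7)   exp(4*I*pi/7)   exp(6*I*pi/7)   exp(-6*I*pi/7)  exp(-4*I*pi/7)  exp(-2*I*pi/7)
  chi_2          1             exp(4*I*pi/7)   exp(-6*I*pi/7)  exp(-2*I*pi/7)  exp(2*I*pi/7)   exp(6*I*pi/7)   exp(-4*I*pi/7)
  chi_3          1             exp(6*I*pi/7)   exp(-2*I*pi/7)  exp(4*I*pi/7)   exp(-4*I*pi/7)  exp(2*I*pi/7)   exp(-6*I*pi/7)
  chi_4          1             exp(-6*I*pi/7)  exp(2*I*pi/7)   exp(-4*I*pi/7)  exp(4*I*pi/7)   exp(-2*I*pi/7)  exp(6*I*pi/7) 
  chi_5          1             exp(-4*I*pi/7)  exp(6*I*pi/7)   exp(2*I*pi/7)   exp(-2*I*pi/7)  exp(-6*I*pi/7)  exp(4*I*pi/7) 
  chi_6          1             exp(-2*I*pi/7)  exp(-4*I*pi/7)  exp(-6*I*pi/7)  exp(6*I*pi/7)   exp(4*I*pi/7)   exp(2*I*pi/7) 

Spot check: chi_6(6) = zeta_7^(6*6) = zeta_7^36 = exp(2*I*pi/7).

Argument: Z/7Z is abelian, so all 7 irreducible complex representations are 1-dimensional. They are given by chi_k(m) = zeta_7^(k*m) for k = 0,...,6. Row orthogonality: sum_m chi_k(m) conj(chi_l(m)) = 7 * [k = l].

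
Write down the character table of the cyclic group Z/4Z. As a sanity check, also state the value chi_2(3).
Character table of Z/4Z (irreps indexed chi_0,...,chi_3 with chi_k(m) = zeta_4^(k*m), zeta_4 = exp(2*pi*i/4)):
  irrep \ class  {0} (size 1)  {1} (size 1)  {2} (size 1)  {3} (size 1)
  chi_0          1             1             1             1           
  chi_1          1             I             -1            -I          
  chi_2          1             -1            1             -1          
  chi_3          1             -I            -1            I           

Spot check: chi_2(3) = zeta_4^(2*3) = zeta_4^6 = -1.

Argument: Z/4Z is abelian, so all 4 irreducible complex representations are 1-dimensional. They are given by chi_k(m) = zeta_4^(k*m) for k = 0,...,3. Row orthogonality: sum_m chi_k(m) conj(chi_l(m)) = 4 * [k = l].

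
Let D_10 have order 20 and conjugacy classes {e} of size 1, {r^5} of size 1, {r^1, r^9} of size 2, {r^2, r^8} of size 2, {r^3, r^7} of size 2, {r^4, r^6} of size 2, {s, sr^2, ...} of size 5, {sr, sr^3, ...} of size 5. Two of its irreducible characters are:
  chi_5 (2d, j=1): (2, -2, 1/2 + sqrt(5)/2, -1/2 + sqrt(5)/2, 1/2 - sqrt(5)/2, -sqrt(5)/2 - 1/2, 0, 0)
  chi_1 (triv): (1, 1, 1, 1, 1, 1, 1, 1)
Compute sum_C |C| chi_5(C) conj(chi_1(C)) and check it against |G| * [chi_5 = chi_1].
Sum = 0; so <chi_5, chi_1> = 0 (distinct irreducibles are orthogonal).

Argument: Compute term by term over conjugacy classes (|C| * chi_5(C) * conj(chi_1(C))):
  1*(2)*conj(1) + 1*(-2)*conj(1) + 2*(1/2 + sqrt(5)/2)*conj(1) + 2*(-1/2 + sqrt(5)/2)*conj(1) + 2*(1/2 - sqrt(5)/2)*conj(1) + 2*(-sqrt(5)/2 - 1/2)*conj(1) + 5*(0)*conj(1) + 5*(0)*conj(1)
  = (2) + (-2) + (1 + sqrt(5)) + (-1 + sqrt(5)) + (1 - sqrt(5)) + (-sqrt(5) - 1) + (0) + (0)
  = 0.
Dividing by |G| = 20 gives 0/20 = 0, matching the row-orthogonality relation <chi_5, chi_1> = [chi_5 = chi_1].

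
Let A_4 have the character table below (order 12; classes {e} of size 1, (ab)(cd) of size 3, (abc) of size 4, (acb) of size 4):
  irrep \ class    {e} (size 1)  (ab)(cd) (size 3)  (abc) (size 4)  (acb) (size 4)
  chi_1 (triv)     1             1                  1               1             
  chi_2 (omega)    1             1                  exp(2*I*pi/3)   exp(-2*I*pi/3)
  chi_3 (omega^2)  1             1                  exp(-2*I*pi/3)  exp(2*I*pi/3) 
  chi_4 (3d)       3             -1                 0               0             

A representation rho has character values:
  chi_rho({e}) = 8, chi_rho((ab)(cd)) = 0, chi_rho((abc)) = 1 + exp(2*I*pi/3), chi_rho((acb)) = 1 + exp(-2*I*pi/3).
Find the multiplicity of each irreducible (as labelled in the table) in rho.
Multiplicities: chi_1: 1, chi_2: 1, chi_3: 0, chi_4: 2.

Argument: Use <chi_rho, chi> = (1/|G|) sum_C |C| * chi_rho(C) * conj(chi(C)) with |G| = 12 for each irreducible chi in the table:
  <chi_rho, chi_1> = (1/12)[1*(8)*conj(1) + 3*(0)*conj(1) + 4*(1 + exp(2*I*pi/3))*conj(1) + 4*(1 + exp(-2*I*pi/3))*conj(1)]
      = (1/12)[(8) + (0) + (4 + 4*exp(2*I*pi/3)) + (4 + 4*exp(-2*I*pi/3))] = 12/12 = 1
  <chi_rho, chi_2> = (1/12)[1*(8)*conj(1) + 3*(0)*conj(1) + 4*(1 + exp(2*I*pi/3))*conj(exp(2*I*pi/3)) + 4*(1 + exp(-2*I*pi/3))*conj(exp(-2*I*pi/3))]
      = (1/12)[(8) + (0) + (4 + 4*exp(-2*I*pi/3)) + (4 + 4*exp(2*I*pi/3))] = 12/12 = 1
  <chi_rho, chi_3> = (1/12)[1*(8)*conj(1) + 3*(0)*conj(1) + 4*(1 + exp(2*I*pi/3))*conj(exp(-2*I*pi/3)) + 4*(1 + exp(-2*I*pi/3))*conj(exp(2*I*pi/3))]
      = (1/12)[(8) + (0) + (-4) + (-4)] = 0/12 = 0
  <chi_rho, chi_4> = (1/12)[1*(8)*conj(3) + 3*(0)*conj(-1) + 4*(1 + exp(2*I*pi/3))*conj(0) + 4*(1 + exp(-2*I*pi/3))*conj(0)]
      = (1/12)[(24) + (0) + (0) + (0)] = 24/12 = 2
(Exp terms are combined using exp(i*s)*conj(exp(i*t)) = exp(i*(s-t)), and sums of them are collapsed using the identity that for every m > 1 the m distinct m-th roots of unity sum to 0, e.g. 1 + exp(2*I*pi/3) + exp(-2*I*pi/3) = 0.)
Dimension check: dim(rho) = sum (mult * dim) = 1*1 + 1*1 + 0*1 + 2*3 = 8 = chi_rho(e) = 8.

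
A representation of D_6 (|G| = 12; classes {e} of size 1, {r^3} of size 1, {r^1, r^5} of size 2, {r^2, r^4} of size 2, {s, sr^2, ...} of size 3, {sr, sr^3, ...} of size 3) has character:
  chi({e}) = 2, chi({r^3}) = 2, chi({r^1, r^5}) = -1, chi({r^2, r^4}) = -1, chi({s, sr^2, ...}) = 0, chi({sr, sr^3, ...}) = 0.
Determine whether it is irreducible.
Irreducible: <chi, chi> = 1.

Reasoning: <chi, chi> = (1/|G|) sum_C |C| * |chi(C)|^2 = (1/12)[1*|2|^2 + 1*|2|^2 + 2*|-1|^2 + 2*|-1|^2 + 3*|0|^2 + 3*|0|^2]
  = (1/12)[(4) + (4) + (2) + (2) + (0) + (0)] = 12/12 = 1.
A character is irreducible iff <chi, chi> = 1, so this representation is irreducible.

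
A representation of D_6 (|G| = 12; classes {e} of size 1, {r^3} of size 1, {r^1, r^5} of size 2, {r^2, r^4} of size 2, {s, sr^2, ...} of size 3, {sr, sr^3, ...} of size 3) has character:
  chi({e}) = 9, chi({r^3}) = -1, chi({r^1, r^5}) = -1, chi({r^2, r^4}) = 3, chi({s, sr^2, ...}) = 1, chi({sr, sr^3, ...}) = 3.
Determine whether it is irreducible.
Not irreducible (reducible): <chi, chi> = 11 > 1.

Proof sketch: <chi, chi> = (1/|G|) sum_C |C| * |chi(C)|^2 = (1/12)[1*|9|^2 + 1*|-1|^2 + 2*|-1|^2 + 2*|3|^2 + 3*|1|^2 + 3*|3|^2]
  = (1/12)[(81) + (1) + (2) + (18) + (3) + (27)] = 132/12 = 11.
A character is irreducible iff <chi, chi> = 1, so this representation is reducible.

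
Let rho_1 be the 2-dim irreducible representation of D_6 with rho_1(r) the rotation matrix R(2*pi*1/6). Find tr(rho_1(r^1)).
chi_{rho_1}(r^1) = 2*cos(2*pi*1*1/6) = 1

Working: rho_1(r^1) is rotation by angle 2*pi*1*1/6, whose trace is 2*cos(2*pi*1*1/6) = 1.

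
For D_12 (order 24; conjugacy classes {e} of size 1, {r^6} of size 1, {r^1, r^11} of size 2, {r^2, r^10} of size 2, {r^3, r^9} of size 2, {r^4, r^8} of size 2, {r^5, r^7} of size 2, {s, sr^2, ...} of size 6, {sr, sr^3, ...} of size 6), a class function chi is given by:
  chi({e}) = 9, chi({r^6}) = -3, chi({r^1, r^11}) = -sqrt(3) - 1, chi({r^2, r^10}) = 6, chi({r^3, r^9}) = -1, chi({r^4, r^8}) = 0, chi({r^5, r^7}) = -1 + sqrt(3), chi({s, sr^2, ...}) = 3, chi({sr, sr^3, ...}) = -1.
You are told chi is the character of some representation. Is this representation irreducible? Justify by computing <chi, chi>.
Not irreducible (reducible): <chi, chi> = 10 > 1.

<chi, chi> = (1/|G|) sum_C |C| * |chi(C)|^2 = (1/24)[1*|9|^2 + 1*|-3|^2 + 2*|-sqrt(3) - 1|^2 + 2*|6|^2 + 2*|-1|^2 + 2*|0|^2 + 2*|-1 + sqrt(3)|^2 + 6*|3|^2 + 6*|-1|^2]
  = (1/24)[(81) + (9) + (4*sqrt(3) + 8) + (72) + (2) + (0) + (8 - 4*sqrt(3)) + (54) + (6)] = 240/24 = 10.
A character is irreducible iff <chi, chi> = 1, so this representation is reducible.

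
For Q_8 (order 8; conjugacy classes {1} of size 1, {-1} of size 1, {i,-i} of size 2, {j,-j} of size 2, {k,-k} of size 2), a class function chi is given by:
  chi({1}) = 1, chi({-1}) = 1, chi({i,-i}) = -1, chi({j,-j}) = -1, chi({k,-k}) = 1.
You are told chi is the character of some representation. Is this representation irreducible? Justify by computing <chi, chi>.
Irreducible: <chi, chi> = 1.

Working: <chi, chi> = (1/|G|) sum_C |C| * |chi(C)|^2 = (1/8)[1*|1|^2 + 1*|1|^2 + 2*|-1|^2 + 2*|-1|^2 + 2*|1|^2]
  = (1/8)[(1) + (1) + (2) + (2) + (2)] = 8/8 = 1.
A character is irreducible iff <chi, chi> = 1, so this representation is irreducible.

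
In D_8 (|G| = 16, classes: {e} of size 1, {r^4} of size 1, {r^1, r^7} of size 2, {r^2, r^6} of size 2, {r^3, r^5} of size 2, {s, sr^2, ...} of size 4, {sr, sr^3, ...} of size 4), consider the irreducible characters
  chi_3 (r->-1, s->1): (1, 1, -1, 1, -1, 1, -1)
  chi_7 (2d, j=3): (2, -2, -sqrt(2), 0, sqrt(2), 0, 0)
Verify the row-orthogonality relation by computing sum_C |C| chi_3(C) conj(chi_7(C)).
Sum = 0; so <chi_3, chi_7> = 0 (distinct irreducibles are orthogonal).

Compute term by term over conjugacy classes (|C| * chi_3(C) * conj(chi_7(C))):
  1*(1)*conj(2) + 1*(1)*conj(-2) + 2*(-1)*conj(-sqrt(2)) + 2*(1)*conj(0) + 2*(-1)*conj(sqrt(2)) + 4*(1)*conj(0) + 4*(-1)*conj(0)
  = (2) + (-2) + (2*sqrt(2)) + (0) + (-2*sqrt(2)) + (0) + (0)
  = 0.
Dividing by |G| = 16 gives 0/16 = 0, matching the row-orthogonality relation <chi_3, chi_7> = [chi_3 = chi_7].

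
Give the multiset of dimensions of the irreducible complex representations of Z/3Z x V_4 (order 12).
Dimensions: 1, 1, 1, 1, 1, 1, 1, 1, 1, 1, 1, 1

Working: There are 12 irreducibles (= number of conjugacy classes). Their dimensions d_i satisfy sum d_i^2 = |G| = 12: 1 + 1 + 1 + 1 + 1 + 1 + 1 + 1 + 1 + 1 + 1 + 1 = 12. (For the product with Z/3Z: each of the 3 1-dim characters of Z/3Z tensors with each irrep of V_4, giving 3 copies of each V_4-dimension.)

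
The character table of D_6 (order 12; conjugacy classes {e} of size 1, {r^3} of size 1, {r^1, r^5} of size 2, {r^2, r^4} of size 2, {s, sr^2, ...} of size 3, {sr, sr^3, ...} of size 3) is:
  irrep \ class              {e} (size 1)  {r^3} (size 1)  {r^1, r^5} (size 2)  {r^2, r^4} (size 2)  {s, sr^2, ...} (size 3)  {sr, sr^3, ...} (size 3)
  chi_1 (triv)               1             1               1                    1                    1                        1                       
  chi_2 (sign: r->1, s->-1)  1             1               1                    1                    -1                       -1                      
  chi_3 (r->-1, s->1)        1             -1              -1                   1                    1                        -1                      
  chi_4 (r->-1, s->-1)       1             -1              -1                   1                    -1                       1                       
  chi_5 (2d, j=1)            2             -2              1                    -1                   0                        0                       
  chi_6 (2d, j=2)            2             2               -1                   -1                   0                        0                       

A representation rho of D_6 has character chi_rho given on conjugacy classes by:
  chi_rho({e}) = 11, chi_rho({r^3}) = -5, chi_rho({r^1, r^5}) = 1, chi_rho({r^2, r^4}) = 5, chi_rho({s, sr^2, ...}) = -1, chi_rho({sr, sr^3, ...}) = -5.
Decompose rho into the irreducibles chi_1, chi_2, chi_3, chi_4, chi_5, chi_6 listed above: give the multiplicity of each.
Multiplicities: chi_1: 0, chi_2: 3, chi_3: 3, chi_4: 1, chi_5: 2, chi_6: 0.

Justification: Use <chi_rho, chi> = (1/|G|) sum_C |C| * chi_rho(C) * conj(chi(C)) with |G| = 12 for each irreducible chi in the table:
  <chi_rho, chi_1> = (1/12)[1*(11)*conj(1) + 1*(-5)*conj(1) + 2*(1)*conj(1) + 2*(5)*conj(1) + 3*(-1)*conj(1) + 3*(-5)*conj(1)]
      = (1/12)[(11) + (-5) + (2) + (10) + (-3) + (-15)] = 0/12 = 0
  <chi_rho, chi_2> = (1/12)[1*(11)*conj(1) + 1*(-5)*conj(1) + 2*(1)*conj(1) + 2*(5)*conj(1) + 3*(-1)*conj(-1) + 3*(-5)*conj(-1)]
      = (1/12)[(11) + (-5) + (2) + (10) + (3) + (15)] = 36/12 = 3
  <chi_rho, chi_3> = (1/12)[1*(11)*conj(1) + 1*(-5)*conj(-1) + 2*(1)*conj(-1) + 2*(5)*conj(1) + 3*(-1)*conj(1) + 3*(-5)*conj(-1)]
      = (1/12)[(11) + (5) + (-2) + (10) + (-3) + (15)] = 36/12 = 3
  <chi_rho, chi_4> = (1/12)[1*(11)*conj(1) + 1*(-5)*conj(-1) + 2*(1)*conj(-1) + 2*(5)*conj(1) + 3*(-1)*conj(-1) + 3*(-5)*conj(1)]
      = (1/12)[(11) + (5) + (-2) + (10) + (3) + (-15)] = 12/12 = 1
  <chi_rho, chi_5> = (1/12)[1*(11)*conj(2) + 1*(-5)*conj(-2) + 2*(1)*conj(1) + 2*(5)*conj(-1) + 3*(-1)*conj(0) + 3*(-5)*conj(0)]
      = (1/12)[(22) + (10) + (2) + (-10) + (0) + (0)] = 24/12 = 2
  <chi_rho, chi_6> = (1/12)[1*(11)*conj(2) + 1*(-5)*conj(2) + 2*(1)*conj(-1) + 2*(5)*conj(-1) + 3*(-1)*conj(0) + 3*(-5)*conj(0)]
      = (1/12)[(22) + (-10) + (-2) + (-10) + (0) + (0)] = 0/12 = 0
Dimension check: dim(rho) = sum (mult * dim) = 0*1 + 3*1 + 3*1 + 1*1 + 2*2 + 0*2 = 11 = chi_rho(e) = 11.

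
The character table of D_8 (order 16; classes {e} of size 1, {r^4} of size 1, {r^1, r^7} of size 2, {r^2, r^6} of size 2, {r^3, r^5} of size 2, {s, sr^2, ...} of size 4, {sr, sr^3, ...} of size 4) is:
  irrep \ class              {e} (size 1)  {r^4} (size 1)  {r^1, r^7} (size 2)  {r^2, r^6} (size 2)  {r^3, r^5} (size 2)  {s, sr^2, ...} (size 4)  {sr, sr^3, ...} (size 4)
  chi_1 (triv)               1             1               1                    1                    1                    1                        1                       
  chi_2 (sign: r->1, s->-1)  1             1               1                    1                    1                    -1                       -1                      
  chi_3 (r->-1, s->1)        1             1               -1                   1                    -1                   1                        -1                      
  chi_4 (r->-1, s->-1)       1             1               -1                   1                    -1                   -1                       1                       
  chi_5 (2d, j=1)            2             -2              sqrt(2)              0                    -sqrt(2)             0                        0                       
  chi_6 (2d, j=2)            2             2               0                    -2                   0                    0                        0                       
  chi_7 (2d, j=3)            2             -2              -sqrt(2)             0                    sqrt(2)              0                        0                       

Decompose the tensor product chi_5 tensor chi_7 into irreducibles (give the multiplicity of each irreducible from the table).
chi_5 tensor chi_7 = chi_3 + chi_4 + chi_6 (all other irreducibles have multiplicity 0).

Reasoning: The character of a tensor product is the pointwise product (chi_5 * chi_7)(C) = chi_5(C) * chi_7(C):
  {e}: (2)*(2), {r^4}: (-2)*(-2), {r^1, r^7}: (sqrt(2))*(-sqrt(2)), {r^2, r^6}: (0)*(0), {r^3, r^5}: (-sqrt(2))*(sqrt(2)), {s, sr^2, ...}: (0)*(0), {sr, sr^3, ...}: (0)*(0)
so (chi_5 * chi_7) takes values
  {e} -> 4, {r^4} -> 4, {r^1, r^7} -> -2, {r^2, r^6} -> 0, {r^3, r^5} -> -2, {s, sr^2, ...} -> 0, {sr, sr^3, ...} -> 0.
Now take the inner product of this character with each irreducible chi from the table, <chi_5*chi_7, chi> = (1/16) sum_C |C| (chi_5*chi_7)(C) conj(chi(C)):
  <chi_5*chi_7, chi_1> = (1/16)[1*(4)*conj(1) + 1*(4)*conj(1) + 2*(-2)*conj(1) + 2*(0)*conj(1) + 2*(-2)*conj(1) + 4*(0)*conj(1) + 4*(0)*conj(1)]
      = (1/16)[(4) + (4) + (-4) + (0) + (-4) + (0) + (0)] = 0/16 = 0
  <chi_5*chi_7, chi_2> = (1/16)[1*(4)*conj(1) + 1*(4)*conj(1) + 2*(-2)*conj(1) + 2*(0)*conj(1) + 2*(-2)*conj(1) + 4*(0)*conj(-1) + 4*(0)*conj(-1)]
      = (1/16)[(4) + (4) + (-4) + (0) + (-4) + (0) + (0)] = 0/16 = 0
  <chi_5*chi_7, chi_3> = (1/16)[1*(4)*conj(1) + 1*(4)*conj(1) + 2*(-2)*conj(-1) + 2*(0)*conj(1) + 2*(-2)*conj(-1) + 4*(0)*conj(1) + 4*(0)*conj(-1)]
      = (1/16)[(4) + (4) + (4) + (0) + (4) + (0) + (0)] = 16/16 = 1
  <chi_5*chi_7, chi_4> = (1/16)[1*(4)*conj(1) + 1*(4)*conj(1) + 2*(-2)*conj(-1) + 2*(0)*conj(1) + 2*(-2)*conj(-1) + 4*(0)*conj(-1) + 4*(0)*conj(1)]
      = (1/16)[(4) + (4) + (4) + (0) + (4) + (0) + (0)] = 16/16 = 1
  <chi_5*chi_7, chi_5> = (1/16)[1*(4)*conj(2) + 1*(4)*conj(-2) + 2*(-2)*conj(sqrt(2)) + 2*(0)*conj(0) + 2*(-2)*conj(-sqrt(2)) + 4*(0)*conj(0) + 4*(0)*conj(0)]
      = (1/16)[(8) + (-8) + (-4*sqrt(2)) + (0) + (4*sqrt(2)) + (0) + (0)] = 0/16 = 0
  <chi_5*chi_7, chi_6> = (1/16)[1*(4)*conj(2) + 1*(4)*conj(2) + 2*(-2)*conj(0) + 2*(0)*conj(-2) + 2*(-2)*conj(0) + 4*(0)*conj(0) + 4*(0)*conj(0)]
      = (1/16)[(8) + (8) + (0) + (0) + (0) + (0) + (0)] = 16/16 = 1
  <chi_5*chi_7, chi_7> = (1/16)[1*(4)*conj(2) + 1*(4)*conj(-2) + 2*(-2)*conj(-sqrt(2)) + 2*(0)*conj(0) + 2*(-2)*conj(sqrt(2)) + 4*(0)*conj(0) + 4*(0)*conj(0)]
      = (1/16)[(8) + (-8) + (4*sqrt(2)) + (0) + (-4*sqrt(2)) + (0) + (0)] = 0/16 = 0
Hence the multiplicities are chi_3: 1, chi_4: 1, chi_6: 1. Dimension check: dim(chi_5)*dim(chi_7) = 2*2 = 4 and sum (mult * dim) = 1*1 + 1*1 + 1*2 = 4.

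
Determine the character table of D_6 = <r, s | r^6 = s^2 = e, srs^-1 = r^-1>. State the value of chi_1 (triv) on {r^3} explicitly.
Conjugacy classes: {e} of size 1, {r^3} of size 1, {r^1, r^5} of size 2, {r^2, r^4} of size 2, {s, sr^2, ...} of size 3, {sr, sr^3, ...} of size 3.
Character table:
  irrep \ class              {e} (size 1)  {r^3} (size 1)  {r^1, r^5} (size 2)  {r^2, r^4} (size 2)  {s, sr^2, ...} (size 3)  {sr, sr^3, ...} (size 3)
  chi_1 (triv)               1             1               1                    1                    1                        1                       
  chi_2 (sign: r->1, s->-1)  1             1               1                    1                    -1                       -1                      
  chi_3 (r->-1, s->1)        1             -1              -1                   1                    1                        -1                      
  chi_4 (r->-1, s->-1)       1             -1              -1                   1                    -1                       1                       
  chi_5 (2d, j=1)            2             -2              1                    -1                   0                        0                       
  chi_6 (2d, j=2)            2             2               -1                   -1                   0                        0                       

Spot check: chi_1 (triv) on {r^3} = 1.

Solution. D_6 has order 2*6 = 12 with 6 conjugacy classes, hence 6 irreducibles. Sum of squared dims 1 + 1 + 1 + 1 + 4 + 4 = 12 = |G|. Linear characters come from the abelianisation; the 2-dimensional irreps have character r^k -> 2*cos(2*pi*j*k/6), reflections -> 0.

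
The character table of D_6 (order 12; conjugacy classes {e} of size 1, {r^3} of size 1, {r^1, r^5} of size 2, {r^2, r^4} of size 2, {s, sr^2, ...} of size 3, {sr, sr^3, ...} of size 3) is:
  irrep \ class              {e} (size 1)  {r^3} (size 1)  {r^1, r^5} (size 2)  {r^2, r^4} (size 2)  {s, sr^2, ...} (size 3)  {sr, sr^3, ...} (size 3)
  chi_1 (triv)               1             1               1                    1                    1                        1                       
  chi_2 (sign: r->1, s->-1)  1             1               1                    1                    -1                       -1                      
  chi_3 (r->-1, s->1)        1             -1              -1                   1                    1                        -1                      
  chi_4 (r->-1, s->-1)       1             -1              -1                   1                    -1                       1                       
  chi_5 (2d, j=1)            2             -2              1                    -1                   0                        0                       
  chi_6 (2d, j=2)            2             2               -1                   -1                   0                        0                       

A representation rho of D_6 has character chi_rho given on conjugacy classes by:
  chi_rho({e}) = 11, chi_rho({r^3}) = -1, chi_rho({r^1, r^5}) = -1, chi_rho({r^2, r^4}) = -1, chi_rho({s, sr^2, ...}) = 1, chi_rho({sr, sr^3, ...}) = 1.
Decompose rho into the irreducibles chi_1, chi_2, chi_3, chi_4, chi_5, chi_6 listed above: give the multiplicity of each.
Multiplicities: chi_1: 1, chi_2: 0, chi_3: 1, chi_4: 1, chi_5: 2, chi_6: 2.

Reasoning: Use <chi_rho, chi> = (1/|G|) sum_C |C| * chi_rho(C) * conj(chi(C)) with |G| = 12 for each irreducible chi in the table:
  <chi_rho, chi_1> = (1/12)[1*(11)*conj(1) + 1*(-1)*conj(1) + 2*(-1)*conj(1) + 2*(-1)*conj(1) + 3*(1)*conj(1) + 3*(1)*conj(1)]
      = (1/12)[(11) + (-1) + (-2) + (-2) + (3) + (3)] = 12/12 = 1
  <chi_rho, chi_2> = (1/12)[1*(11)*conj(1) + 1*(-1)*conj(1) + 2*(-1)*conj(1) + 2*(-1)*conj(1) + 3*(1)*conj(-1) + 3*(1)*conj(-1)]
      = (1/12)[(11) + (-1) + (-2) + (-2) + (-3) + (-3)] = 0/12 = 0
  <chi_rho, chi_3> = (1/12)[1*(11)*conj(1) + 1*(-1)*conj(-1) + 2*(-1)*conj(-1) + 2*(-1)*conj(1) + 3*(1)*conj(1) + 3*(1)*conj(-1)]
      = (1/12)[(11) + (1) + (2) + (-2) + (3) + (-3)] = 12/12 = 1
  <chi_rho, chi_4> = (1/12)[1*(11)*conj(1) + 1*(-1)*conj(-1) + 2*(-1)*conj(-1) + 2*(-1)*conj(1) + 3*(1)*conj(-1) + 3*(1)*conj(1)]
      = (1/12)[(11) + (1) + (2) + (-2) + (-3) + (3)] = 12/12 = 1
  <chi_rho, chi_5> = (1/12)[1*(11)*conj(2) + 1*(-1)*conj(-2) + 2*(-1)*conj(1) + 2*(-1)*conj(-1) + 3*(1)*conj(0) + 3*(1)*conj(0)]
      = (1/12)[(22) + (2) + (-2) + (2) + (0) + (0)] = 24/12 = 2
  <chi_rho, chi_6> = (1/12)[1*(11)*conj(2) + 1*(-1)*conj(2) + 2*(-1)*conj(-1) + 2*(-1)*conj(-1) + 3*(1)*conj(0) + 3*(1)*conj(0)]
      = (1/12)[(22) + (-2) + (2) + (2) + (0) + (0)] = 24/12 = 2
Dimension check: dim(rho) = sum (mult * dim) = 1*1 + 0*1 + 1*1 + 1*1 + 2*2 + 2*2 = 11 = chi_rho(e) = 11.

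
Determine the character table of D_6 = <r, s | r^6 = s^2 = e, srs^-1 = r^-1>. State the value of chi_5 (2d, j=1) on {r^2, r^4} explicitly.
Conjugacy classes: {e} of size 1, {r^3} of size 1, {r^1, r^5} of size 2, {r^2, r^4} of size 2, {s, sr^2, ...} of size 3, {sr, sr^3, ...} of size 3.
Character table:
  irrep \ class              {e} (size 1)  {r^3} (size 1)  {r^1, r^5} (size 2)  {r^2, r^4} (size 2)  {s, sr^2, ...} (size 3)  {sr, sr^3, ...} (size 3)
  chi_1 (triv)               1             1               1                    1                    1                        1                       
  chi_2 (sign: r->1, s->-1)  1             1               1                    1                    -1                       -1                      
  chi_3 (r->-1, s->1)        1             -1              -1                   1                    1                        -1                      
  chi_4 (r->-1, s->-1)       1             -1              -1                   1                    -1                       1                       
  chi_5 (2d, j=1)            2             -2              1                    -1                   0                        0                       
  chi_6 (2d, j=2)            2             2               -1                   -1                   0                        0                       

Spot check: chi_5 (2d, j=1) on {r^2, r^4} = -1.

Explanation: D_6 has order 2*6 = 12 with 6 conjugacy classes, hence 6 irreducibles. Sum of squared dims 1 + 1 + 1 + 1 + 4 + 4 = 12 = |G|. Linear characters come from the abelianisation; the 2-dimensional irreps have character r^k -> 2*cos(2*pi*j*k/6), reflections -> 0.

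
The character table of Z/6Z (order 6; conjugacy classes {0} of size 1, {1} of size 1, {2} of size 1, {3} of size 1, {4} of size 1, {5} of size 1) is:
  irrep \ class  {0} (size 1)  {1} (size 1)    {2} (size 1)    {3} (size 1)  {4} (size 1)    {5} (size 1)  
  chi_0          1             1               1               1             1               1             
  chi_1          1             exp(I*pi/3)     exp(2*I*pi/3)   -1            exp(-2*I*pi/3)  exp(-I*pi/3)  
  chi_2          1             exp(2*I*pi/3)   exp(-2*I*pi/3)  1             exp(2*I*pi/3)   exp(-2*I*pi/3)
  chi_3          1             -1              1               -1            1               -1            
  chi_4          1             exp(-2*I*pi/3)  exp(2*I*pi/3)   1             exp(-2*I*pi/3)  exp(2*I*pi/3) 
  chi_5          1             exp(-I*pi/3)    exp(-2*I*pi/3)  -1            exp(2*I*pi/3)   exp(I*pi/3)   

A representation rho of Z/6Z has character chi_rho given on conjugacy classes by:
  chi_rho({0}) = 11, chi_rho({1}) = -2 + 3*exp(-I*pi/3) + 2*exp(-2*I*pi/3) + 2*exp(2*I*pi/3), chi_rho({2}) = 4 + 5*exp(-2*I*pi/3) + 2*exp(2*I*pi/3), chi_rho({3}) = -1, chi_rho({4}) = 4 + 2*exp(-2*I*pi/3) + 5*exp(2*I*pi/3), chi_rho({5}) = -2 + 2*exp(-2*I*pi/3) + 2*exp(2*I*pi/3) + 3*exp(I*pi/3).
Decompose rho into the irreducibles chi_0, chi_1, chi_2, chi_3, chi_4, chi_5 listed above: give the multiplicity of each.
Multiplicities: chi_0: 1, chi_1: 0, chi_2: 2, chi_3: 3, chi_4: 2, chi_5: 3.

Why: Use <chi_rho, chi> = (1/|G|) sum_C |C| * chi_rho(C) * conj(chi(C)) with |G| = 6 for each irreducible chi in the table:
  <chi_rho, chi_0> = (1/6)[1*(11)*conj(1) + 1*(-2 + 3*exp(-I*pi/3) + 2*exp(-2*I*pi/3) + 2*exp(2*I*pi/3))*conj(1) + 1*(4 + 5*exp(-2*I*pi/3) + 2*exp(2*I*pi/3))*conj(1) + 1*(-1)*conj(1) + 1*(4 + 2*exp(-2*I*pi/3) + 5*exp(2*I*pi/3))*conj(1) + 1*(-2 + 2*exp(-2*I*pi/3) + 2*exp(2*I*pi/3) + 3*exp(I*pi/3))*conj(1)]
      = (1/6)[(11) + (-2 + 3*exp(-I*pi/3) + 2*exp(-2*I*pi/3) + 2*exp(2*I*pi/3)) + (4 + 5*exp(-2*I*pi/3) + 2*exp(2*I*pi/3)) + (-1) + (4 + 2*exp(-2*I*pi/3) + 5*exp(2*I*pi/3)) + (-2 + 2*exp(-2*I*pi/3) + 2*exp(2*I*pi/3) + 3*exp(I*pi/3))] = 6/6 = 1
  <chi_rho, chi_1> = (1/6)[1*(11)*conj(1) + 1*(-2 + 3*exp(-I*pi/3) + 2*exp(-2*I*pi/3) + 2*exp(2*I*pi/3))*conj(exp(I*pi/3)) + 1*(4 + 5*exp(-2*I*pi/3) + 2*exp(2*I*pi/3))*conj(exp(2*I*pi/3)) + 1*(-1)*conj(-1) + 1*(4 + 2*exp(-2*I*pi/3) + 5*exp(2*I*pi/3))*conj(exp(-2*I*pi/3)) + 1*(-2 + 2*exp(-2*I*pi/3) + 2*exp(2*I*pi/3) + 3*exp(I*pi/3))*conj(exp(-I*pi/3))]
      = (1/6)[(11) + (-2 + 3*exp(-2*I*pi/3) - 2*exp(-I*pi/3) + 2*exp(I*pi/3)) + (2 + 4*exp(-2*I*pi/3) + 5*exp(2*I*pi/3)) + (1) + (2 + 5*exp(-2*I*pi/3) + 4*exp(2*I*pi/3)) + (-2 - 2*exp(I*pi/3) + 2*exp(-I*pi/3) + 3*exp(2*I*pi/3))] = 0/6 = 0
  <chi_rho, chi_2> = (1/6)[1*(11)*conj(1) + 1*(-2 + 3*exp(-I*pi/3) + 2*exp(-2*I*pi/3) + 2*exp(2*I*pi/3))*conj(exp(2*I*pi/3)) + 1*(4 + 5*exp(-2*I*pi/3) + 2*exp(2*I*pi/3))*conj(exp(-2*I*pi/3)) + 1*(-1)*conj(1) + 1*(4 + 2*exp(-2*I*pi/3) + 5*exp(2*I*pi/3))*conj(exp(2*I*pi/3)) + 1*(-2 + 2*exp(-2*I*pi/3) + 2*exp(2*I*pi/3) + 3*exp(I*pi/3))*conj(exp(-2*I*pi/3))]
      = (1/6)[(11) + (-1 + 2*exp(2*I*pi/3) - 2*exp(-2*I*pi/3)) + (5 + 2*exp(-2*I*pi/3) + 4*exp(2*I*pi/3)) + (-1) + (5 + 4*exp(-2*I*pi/3) + 2*exp(2*I*pi/3)) + (-1 + 2*exp(-2*I*pi/3) - 2*exp(2*I*pi/3))] = 12/6 = 2
  <chi_rho, chi_3> = (1/6)[1*(11)*conj(1) + 1*(-2 + 3*exp(-I*pi/3) + 2*exp(-2*I*pi/3) + 2*exp(2*I*pi/3))*conj(-1) + 1*(4 + 5*exp(-2*I*pi/3) + 2*exp(2*I*pi/3))*conj(1) + 1*(-1)*conj(-1) + 1*(4 + 2*exp(-2*I*pi/3) + 5*exp(2*I*pi/3))*conj(1) + 1*(-2 + 2*exp(-2*I*pi/3) + 2*exp(2*I*pi/3) + 3*exp(I*pi/3))*conj(-1)]
      = (1/6)[(11) + (2 - 2*exp(2*I*pi/3) - 2*exp(-2*I*pi/3) - 3*exp(-I*pi/3)) + (4 + 5*exp(-2*I*pi/3) + 2*exp(2*I*pi/3)) + (1) + (4 + 2*exp(-2*I*pi/3) + 5*exp(2*I*pi/3)) + (2 - 3*exp(I*pi/3) - 2*exp(2*I*pi/3) - 2*exp(-2*I*pi/3))] = 18/6 = 3
  <chi_rho, chi_4> = (1/6)[1*(11)*conj(1) + 1*(-2 + 3*exp(-I*pi/3) + 2*exp(-2*I*pi/3) + 2*exp(2*I*pi/3))*conj(exp(-2*I*pi/3)) + 1*(4 + 5*exp(-2*I*pi/3) + 2*exp(2*I*pi/3))*conj(exp(2*I*pi/3)) + 1*(-1)*conj(1) + 1*(4 + 2*exp(-2*I*pi/3) + 5*exp(2*I*pi/3))*conj(exp(-2*I*pi/3)) + 1*(-2 + 2*exp(-2*I*pi/3) + 2*exp(2*I*pi/3) + 3*exp(I*pi/3))*conj(exp(2*I*pi/3))]
      = (1/6)[(11) + (2 + 2*exp(-2*I*pi/3) - 2*exp(2*I*pi/3) + 3*exp(I*pi/3)) + (2 + 4*exp(-2*I*pi/3) + 5*exp(2*I*pi/3)) + (-1) + (2 + 5*exp(-2*I*pi/3) + 4*exp(2*I*pi/3)) + (2 + 3*exp(-I*pi/3) + 2*exp(2*I*pi/3) - 2*exp(-2*I*pi/3))] = 12/6 = 2
  <chi_rho, chi_5> = (1/6)[1*(11)*conj(1) + 1*(-2 + 3*exp(-I*pi/3) + 2*exp(-2*I*pi/3) + 2*exp(2*I*pi/3))*conj(exp(-I*pi/3)) + 1*(4 + 5*exp(-2*I*pi/3) + 2*exp(2*I*pi/3))*conj(exp(-2*I*pi/3)) + 1*(-1)*conj(-1) + 1*(4 + 2*exp(-2*I*pi/3) + 5*exp(2*I*pi/3))*conj(exp(2*I*pi/3)) + 1*(-2 + 2*exp(-2*I*pi/3) + 2*exp(2*I*pi/3) + 3*exp(I*pi/3))*conj(exp(I*pi/3))]
      = (1/6)[(11) + (1 - 2*exp(I*pi/3) + 2*exp(-I*pi/3)) + (5 + 2*exp(-2*I*pi/3) + 4*exp(2*I*pi/3)) + (1) + (5 + 4*exp(-2*I*pi/3) + 2*exp(2*I*pi/3)) + (1 - 2*exp(-I*pi/3) + 2*exp(I*pi/3))] = 18/6 = 3
(Exp terms are combined using exp(i*s)*conj(exp(i*t)) = exp(i*(s-t)), and sums of them are collapsed using the identity that for every m > 1 the m distinct m-th roots of unity sum to 0, e.g. 1 + exp(2*I*pi/3) + exp(-2*I*pi/3) = 0.)
Dimension check: dim(rho) = sum (mult * dim) = 1*1 + 0*1 + 2*1 + 3*1 + 2*1 + 3*1 = 11 = chi_rho(e) = 11.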